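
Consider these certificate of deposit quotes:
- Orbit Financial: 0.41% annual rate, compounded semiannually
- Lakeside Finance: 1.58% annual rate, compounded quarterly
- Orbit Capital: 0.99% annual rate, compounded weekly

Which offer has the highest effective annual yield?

Orbit Financial: (1 + 0.0041/2)^2 − 1 = 0.410%
Lakeside Finance: (1 + 0.0158/4)^4 − 1 = 1.589%
Orbit Capital: (1 + 0.0099/52)^52 − 1 = 0.995%
The highest effective annual rate is Lakeside Finance at 1.589%.

Lakeside Finance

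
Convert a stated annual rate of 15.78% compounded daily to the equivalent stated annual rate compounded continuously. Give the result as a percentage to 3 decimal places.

15.777%

EAR = (1 + 0.1578/365)^365 − 1 = 0.170892.
Equivalent continuous rate: r = ln(1 + 0.170892) = 0.157766 = 15.777%.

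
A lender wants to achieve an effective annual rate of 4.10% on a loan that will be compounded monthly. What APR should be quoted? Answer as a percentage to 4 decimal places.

(1 + r/12)^12 − 1 = 0.0410, so 1 + r/12 = 1.0410^(1/12).
r/12 = 0.003354, so r = 0.040249 = 4.0249%.

4.0249%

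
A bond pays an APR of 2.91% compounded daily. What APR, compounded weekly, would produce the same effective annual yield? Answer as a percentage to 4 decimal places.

2.9107%

EAR = (1 + 0.0291/365)^365 − 1 = 0.029526.
Solve (1 + r/52)^52 = 1.029526: r/52 = 1.029526^(1/52) − 1 = 0.000560, so r = 0.029107 = 2.9107%.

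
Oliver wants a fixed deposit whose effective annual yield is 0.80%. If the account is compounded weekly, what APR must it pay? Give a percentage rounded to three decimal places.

(1 + r/52)^52 − 1 = 0.0080, so 1 + r/52 = 1.0080^(1/52).
r/52 = 0.000153, so r = 0.007969 = 0.797%.

0.797%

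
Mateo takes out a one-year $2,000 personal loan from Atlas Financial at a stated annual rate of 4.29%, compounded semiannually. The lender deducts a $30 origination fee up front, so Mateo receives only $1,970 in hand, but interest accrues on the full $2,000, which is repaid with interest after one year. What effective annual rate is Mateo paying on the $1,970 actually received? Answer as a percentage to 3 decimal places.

5.925%

Amount owed after one year: 2,000 × (1 + 0.0429/2)^2 = 2,000 × 1.043360 = $2,086.72.
Effective rate on net proceeds: 2,086.72 / 1,970 − 1 = 0.059249 = 5.925%.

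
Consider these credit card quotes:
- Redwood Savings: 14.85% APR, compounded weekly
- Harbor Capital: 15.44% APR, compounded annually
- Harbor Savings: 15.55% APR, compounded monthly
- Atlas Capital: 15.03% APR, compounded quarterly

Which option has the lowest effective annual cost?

Harbor Capital

Redwood Savings: (1 + 0.1485/52)^52 − 1 = 15.985%
Harbor Capital: compounded annually, EAR = 15.440%
Harbor Savings: (1 + 0.1555/12)^12 − 1 = 16.708%
Atlas Capital: (1 + 0.1503/4)^4 − 1 = 15.899%
The lowest effective annual rate is Harbor Capital at 15.440%.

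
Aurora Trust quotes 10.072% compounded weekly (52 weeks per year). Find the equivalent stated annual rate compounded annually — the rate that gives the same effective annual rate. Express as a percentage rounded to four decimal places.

EAR = (1 + 0.10072/52)^52 − 1 = 0.105859.
Compounded annually, the equivalent nominal rate is the EAR itself: 10.5859%.

10.5859%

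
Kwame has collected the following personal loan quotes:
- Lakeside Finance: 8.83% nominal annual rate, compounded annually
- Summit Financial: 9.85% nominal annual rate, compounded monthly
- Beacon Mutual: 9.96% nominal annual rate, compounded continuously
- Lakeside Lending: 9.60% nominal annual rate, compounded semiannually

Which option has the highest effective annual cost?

Beacon Mutual

Lakeside Finance: compounded annually, EAR = 8.830%
Summit Financial: (1 + 0.0985/12)^12 − 1 = 10.307%
Beacon Mutual: e^0.0996 − 1 = 10.473%
Lakeside Lending: (1 + 0.0960/2)^2 − 1 = 9.830%
The highest effective annual rate is Beacon Mutual at 10.473%.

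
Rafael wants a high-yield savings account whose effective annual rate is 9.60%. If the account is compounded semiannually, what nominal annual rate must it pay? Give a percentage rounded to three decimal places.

9.380%

(1 + r/2)^2 − 1 = 0.0960, so 1 + r/2 = 1.0960^(1/2).
r/2 = 0.046900, so r = 0.093800 = 9.380%.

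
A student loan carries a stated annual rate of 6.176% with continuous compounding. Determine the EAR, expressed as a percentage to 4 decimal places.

6.3707%

With continuous compounding, EAR = e^0.06176 − 1.
e^0.06176 = 1.063707, so EAR = 0.063707 = 6.3707%.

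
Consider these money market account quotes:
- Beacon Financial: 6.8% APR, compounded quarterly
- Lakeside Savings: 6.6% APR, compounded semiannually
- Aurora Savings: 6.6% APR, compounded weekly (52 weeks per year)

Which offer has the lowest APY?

Lakeside Savings

Beacon Financial: (1 + 0.068/4)^4 − 1 = 6.975%
Lakeside Savings: (1 + 0.066/2)^2 − 1 = 6.709%
Aurora Savings: (1 + 0.066/52)^52 − 1 = 6.818%
The lowest effective annual rate is Lakeside Savings at 6.709%.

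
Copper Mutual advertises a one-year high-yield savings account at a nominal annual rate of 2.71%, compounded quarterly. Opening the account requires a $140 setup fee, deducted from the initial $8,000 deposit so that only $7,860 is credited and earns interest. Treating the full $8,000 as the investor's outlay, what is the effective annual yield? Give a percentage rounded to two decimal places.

0.94%

Value after one year: 7,860 × (1 + 0.0271/4)^4 = 7,860 × 1.027377 = $8,075.18.
Effective yield on the $8,000 outlay: 8,075.18 / 8,000 − 1 = 0.009398 = 0.94%.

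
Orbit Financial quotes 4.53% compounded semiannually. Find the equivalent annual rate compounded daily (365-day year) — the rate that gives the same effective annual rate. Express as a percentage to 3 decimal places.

4.480%

EAR = (1 + 0.0453/2)^2 − 1 = 0.045813.
Solve (1 + r/365)^365 = 1.045813: r/365 = 1.045813^(1/365) − 1 = 0.000123, so r = 0.044797 = 4.480%.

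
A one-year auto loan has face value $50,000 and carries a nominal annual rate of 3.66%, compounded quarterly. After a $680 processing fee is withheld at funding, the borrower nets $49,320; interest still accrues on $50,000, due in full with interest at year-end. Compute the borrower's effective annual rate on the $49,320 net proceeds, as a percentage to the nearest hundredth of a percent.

Amount owed after one year: 50,000 × (1 + 0.0366/4)^4 = 50,000 × 1.037105 = $51,855.27.
Effective rate on net proceeds: 51,855.27 / 49,320 − 1 = 0.051405 = 5.14%.

5.14%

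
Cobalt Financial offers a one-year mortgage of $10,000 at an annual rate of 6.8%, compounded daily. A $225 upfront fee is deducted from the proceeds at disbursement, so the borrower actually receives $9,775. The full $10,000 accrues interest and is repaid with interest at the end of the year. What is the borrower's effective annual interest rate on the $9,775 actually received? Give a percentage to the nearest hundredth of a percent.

Amount owed after one year: 10,000 × (1 + 0.068/365)^365 = 10,000 × 1.070359 = $10,703.59.
Effective rate on net proceeds: 10,703.59 / 9,775 − 1 = 0.094996 = 9.50%.

9.50%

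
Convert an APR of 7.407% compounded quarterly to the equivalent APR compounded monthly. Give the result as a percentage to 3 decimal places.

EAR = (1 + 0.07407/4)^4 − 1 = 0.076153.
Solve (1 + r/12)^12 = 1.076153: r/12 = 1.076153^(1/12) − 1 = 0.006135, so r = 0.073617 = 7.362%.

7.362%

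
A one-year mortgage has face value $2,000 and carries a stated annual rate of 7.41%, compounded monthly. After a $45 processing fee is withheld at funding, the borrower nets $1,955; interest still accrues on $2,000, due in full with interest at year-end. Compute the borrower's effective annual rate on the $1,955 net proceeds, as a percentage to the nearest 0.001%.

10.145%

Amount owed after one year: 2,000 × (1 + 0.0741/12)^12 = 2,000 × 1.076669 = $2,153.34.
Effective rate on net proceeds: 2,153.34 / 1,955 − 1 = 0.101452 = 10.145%.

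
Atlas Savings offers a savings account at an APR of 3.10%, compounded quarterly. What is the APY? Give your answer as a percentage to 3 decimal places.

3.136%

EAR = (1 + 0.0310/4)^4 − 1.
= (1 + 0.007750)^4 − 1 = 1.031362 − 1 = 3.136%.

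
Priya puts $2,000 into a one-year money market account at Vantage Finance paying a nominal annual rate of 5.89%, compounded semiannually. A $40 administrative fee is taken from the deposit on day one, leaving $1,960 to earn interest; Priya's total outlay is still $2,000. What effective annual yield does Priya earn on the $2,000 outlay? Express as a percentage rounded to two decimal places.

3.86%

Value after one year: 1,960 × (1 + 0.0589/2)^2 = 1,960 × 1.059767 = $2,077.14.
Effective yield on the $2,000 outlay: 2,077.14 / 2,000 − 1 = 0.038572 = 3.86%.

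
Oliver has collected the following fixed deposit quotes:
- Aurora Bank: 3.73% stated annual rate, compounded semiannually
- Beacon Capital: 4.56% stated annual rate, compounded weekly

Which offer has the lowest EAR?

Aurora Bank

Aurora Bank: (1 + 0.0373/2)^2 − 1 = 3.765%
Beacon Capital: (1 + 0.0456/52)^52 − 1 = 4.663%
The lowest effective annual rate is Aurora Bank at 3.765%.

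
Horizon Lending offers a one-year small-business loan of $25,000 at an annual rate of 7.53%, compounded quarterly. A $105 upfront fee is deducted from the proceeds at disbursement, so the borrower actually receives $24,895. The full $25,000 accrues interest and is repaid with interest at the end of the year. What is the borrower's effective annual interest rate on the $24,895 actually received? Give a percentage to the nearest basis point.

8.20%

Amount owed after one year: 25,000 × (1 + 0.0753/4)^4 = 25,000 × 1.077453 = $26,936.33.
Effective rate on net proceeds: 26,936.33 / 24,895 − 1 = 0.081997 = 8.20%.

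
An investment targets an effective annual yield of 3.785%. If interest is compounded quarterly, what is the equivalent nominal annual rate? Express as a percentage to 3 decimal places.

(1 + r/4)^4 − 1 = 0.03785, so 1 + r/4 = 1.03785^(1/4).
r/4 = 0.009331, so r = 0.037324 = 3.732%.

3.732%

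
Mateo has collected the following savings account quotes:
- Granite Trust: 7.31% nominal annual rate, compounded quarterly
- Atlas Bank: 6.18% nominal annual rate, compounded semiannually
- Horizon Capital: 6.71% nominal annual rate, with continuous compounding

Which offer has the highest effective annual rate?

Granite Trust

Granite Trust: (1 + 0.0731/4)^4 − 1 = 7.513%
Atlas Bank: (1 + 0.0618/2)^2 − 1 = 6.275%
Horizon Capital: e^0.0671 − 1 = 6.940%
The highest effective annual rate is Granite Trust at 7.513%.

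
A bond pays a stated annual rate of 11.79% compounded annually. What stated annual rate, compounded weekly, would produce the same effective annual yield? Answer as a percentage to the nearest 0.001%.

Compounded annually, EAR = nominal = 0.117900.
Solve (1 + r/52)^52 = 1.117900: r/52 = 1.117900^(1/52) − 1 = 0.002146, so r = 0.111571 = 11.157%.

11.157%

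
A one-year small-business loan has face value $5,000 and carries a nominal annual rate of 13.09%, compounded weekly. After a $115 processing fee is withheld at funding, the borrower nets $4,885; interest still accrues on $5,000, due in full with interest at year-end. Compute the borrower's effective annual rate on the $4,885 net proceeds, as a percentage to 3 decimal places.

Amount owed after one year: 5,000 × (1 + 0.1309/52)^52 = 5,000 × 1.139666 = $5,698.33.
Effective rate on net proceeds: 5,698.33 / 4,885 − 1 = 0.166496 = 16.650%.

16.650%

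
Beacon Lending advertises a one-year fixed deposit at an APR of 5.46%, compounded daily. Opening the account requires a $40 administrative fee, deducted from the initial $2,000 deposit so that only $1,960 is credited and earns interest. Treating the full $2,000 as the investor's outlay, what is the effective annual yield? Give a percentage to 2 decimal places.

3.50%

Value after one year: 1,960 × (1 + 0.0546/365)^365 = 1,960 × 1.056114 = $2,069.98.
Effective yield on the $2,000 outlay: 2,069.98 / 2,000 − 1 = 0.034991 = 3.50%.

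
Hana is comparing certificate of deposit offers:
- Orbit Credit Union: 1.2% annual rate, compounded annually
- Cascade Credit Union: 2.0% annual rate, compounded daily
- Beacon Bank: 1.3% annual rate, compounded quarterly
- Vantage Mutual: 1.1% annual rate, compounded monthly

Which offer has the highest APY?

Cascade Credit Union

Orbit Credit Union: compounded annually, EAR = 1.200%
Cascade Credit Union: (1 + 0.020/365)^365 − 1 = 2.020%
Beacon Bank: (1 + 0.013/4)^4 − 1 = 1.306%
Vantage Mutual: (1 + 0.011/12)^12 − 1 = 1.106%
The highest effective annual rate is Cascade Credit Union at 2.020%.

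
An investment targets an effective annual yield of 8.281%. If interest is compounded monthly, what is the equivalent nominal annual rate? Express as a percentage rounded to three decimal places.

(1 + r/12)^12 − 1 = 0.08281, so 1 + r/12 = 1.08281^(1/12).
r/12 = 0.006652, so r = 0.079824 = 7.982%.

7.982%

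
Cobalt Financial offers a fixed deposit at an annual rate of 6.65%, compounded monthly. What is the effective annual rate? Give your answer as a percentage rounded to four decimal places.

6.8565%

EAR = (1 + 0.0665/12)^12 − 1.
= 1.068565 − 1 = 6.8565%.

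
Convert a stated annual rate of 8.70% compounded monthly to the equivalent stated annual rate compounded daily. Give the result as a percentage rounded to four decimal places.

8.6696%

EAR = (1 + 0.0870/12)^12 − 1 = 0.090554.
Solve (1 + r/365)^365 = 1.090554: r/365 = 1.090554^(1/365) − 1 = 0.000238, so r = 0.086696 = 8.6696%.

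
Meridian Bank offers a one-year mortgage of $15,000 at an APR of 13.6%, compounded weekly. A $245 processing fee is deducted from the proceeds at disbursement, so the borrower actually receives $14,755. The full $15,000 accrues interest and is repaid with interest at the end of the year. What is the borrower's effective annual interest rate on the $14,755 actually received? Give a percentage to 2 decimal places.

Amount owed after one year: 15,000 × (1 + 0.136/52)^52 = 15,000 × 1.145479 = $17,182.18.
Effective rate on net proceeds: 17,182.18 / 14,755 − 1 = 0.164499 = 16.45%.

16.45%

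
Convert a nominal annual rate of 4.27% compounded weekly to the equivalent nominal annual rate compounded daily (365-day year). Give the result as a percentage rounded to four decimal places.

4.2685%

EAR = (1 + 0.0427/52)^52 − 1 = 0.043606.
Solve (1 + r/365)^365 = 1.043606: r/365 = 1.043606^(1/365) − 1 = 0.000117, so r = 0.042685 = 4.2685%.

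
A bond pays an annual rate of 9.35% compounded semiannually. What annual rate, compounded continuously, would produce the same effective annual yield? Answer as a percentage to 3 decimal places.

EAR = (1 + 0.0935/2)^2 − 1 = 0.095686.
Equivalent continuous rate: r = ln(1 + 0.095686) = 0.091380 = 9.138%.

9.138%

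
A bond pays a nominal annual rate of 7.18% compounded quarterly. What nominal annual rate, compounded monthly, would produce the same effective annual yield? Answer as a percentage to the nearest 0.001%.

EAR = (1 + 0.0718/4)^4 − 1 = 0.073756.
Solve (1 + r/12)^12 = 1.073756: r/12 = 1.073756^(1/12) − 1 = 0.005948, so r = 0.071375 = 7.137%.

7.137%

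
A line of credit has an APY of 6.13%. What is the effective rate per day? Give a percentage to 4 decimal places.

The per-day rate i satisfies (1 + i)^365 = 1 + 0.0613.
i = 1.0613^(1/365) − 1 = 0.0001630 = 0.0163%.

0.0163%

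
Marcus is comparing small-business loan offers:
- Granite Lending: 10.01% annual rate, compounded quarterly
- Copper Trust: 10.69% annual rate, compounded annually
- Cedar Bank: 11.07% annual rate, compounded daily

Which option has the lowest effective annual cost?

Granite Lending

Granite Lending: (1 + 0.1001/4)^4 − 1 = 10.392%
Copper Trust: compounded annually, EAR = 10.690%
Cedar Bank: (1 + 0.1107/365)^365 − 1 = 11.704%
The lowest effective annual rate is Granite Lending at 10.392%.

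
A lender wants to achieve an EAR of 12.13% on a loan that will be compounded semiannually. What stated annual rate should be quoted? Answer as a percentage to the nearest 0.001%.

11.783%

(1 + r/2)^2 − 1 = 0.1213, so 1 + r/2 = 1.1213^(1/2).
r/2 = 0.058915, so r = 0.117829 = 11.783%.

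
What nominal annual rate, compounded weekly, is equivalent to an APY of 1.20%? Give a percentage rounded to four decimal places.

1.1930%

(1 + r/52)^52 − 1 = 0.0120, so 1 + r/52 = 1.0120^(1/52).
r/52 = 0.000229, so r = 0.011930 = 1.1930%.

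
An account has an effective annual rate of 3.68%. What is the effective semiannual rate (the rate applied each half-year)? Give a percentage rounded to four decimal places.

The per-half-year rate i satisfies (1 + i)^2 = 1 + 0.0368.
i = 1.0368^(1/2) − 1 = 0.0182338 = 1.8234%.

1.8234%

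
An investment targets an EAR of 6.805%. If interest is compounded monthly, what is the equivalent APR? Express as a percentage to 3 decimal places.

6.602%

(1 + r/12)^12 − 1 = 0.06805, so 1 + r/12 = 1.06805^(1/12).
r/12 = 0.005501, so r = 0.066015 = 6.602%.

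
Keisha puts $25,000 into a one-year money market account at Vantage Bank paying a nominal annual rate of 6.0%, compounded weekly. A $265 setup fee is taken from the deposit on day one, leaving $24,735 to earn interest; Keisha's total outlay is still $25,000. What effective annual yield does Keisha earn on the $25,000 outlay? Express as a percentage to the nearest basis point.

Value after one year: 24,735 × (1 + 0.060/52)^52 = 24,735 × 1.061800 = $26,263.62.
Effective yield on the $25,000 outlay: 26,263.62 / 25,000 − 1 = 0.050545 = 5.05%.

5.05%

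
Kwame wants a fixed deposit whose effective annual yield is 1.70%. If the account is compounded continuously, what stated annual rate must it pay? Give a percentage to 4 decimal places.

1.6857%

Continuous: nominal r satisfies e^r − 1 = 0.0170.
r = ln(1 + 0.0170) = ln(1.0170) = 0.016857 = 1.6857%.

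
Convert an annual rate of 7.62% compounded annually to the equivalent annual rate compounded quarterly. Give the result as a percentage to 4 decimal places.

Compounded annually, EAR = nominal = 0.076200.
Solve (1 + r/4)^4 = 1.076200: r/4 = 1.076200^(1/4) − 1 = 0.018529, so r = 0.074115 = 7.4115%.

7.4115%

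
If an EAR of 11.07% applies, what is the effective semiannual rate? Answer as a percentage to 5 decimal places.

The per-half-year rate i satisfies (1 + i)^2 = 1 + 0.1107.
i = 1.1107^(1/2) − 1 = 0.0538975 = 5.38975%.

5.38975%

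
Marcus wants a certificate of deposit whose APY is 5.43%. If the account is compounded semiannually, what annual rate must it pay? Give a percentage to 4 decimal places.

5.3582%

(1 + r/2)^2 − 1 = 0.0543, so 1 + r/2 = 1.0543^(1/2).
r/2 = 0.026791, so r = 0.053582 = 5.3582%.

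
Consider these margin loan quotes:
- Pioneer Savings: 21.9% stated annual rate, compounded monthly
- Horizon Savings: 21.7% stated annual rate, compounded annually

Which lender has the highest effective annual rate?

Pioneer Savings: (1 + 0.219/12)^12 − 1 = 24.238%
Horizon Savings: compounded annually, EAR = 21.700%
The highest effective annual rate is Pioneer Savings at 24.238%.

Pioneer Savings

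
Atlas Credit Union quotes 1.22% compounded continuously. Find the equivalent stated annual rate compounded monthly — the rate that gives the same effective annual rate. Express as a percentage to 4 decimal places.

EAR under continuous compounding: e^0.0122 − 1 = 0.012275.
Solve (1 + r/12)^12 = 1.012275: r/12 = 1.012275^(1/12) − 1 = 0.001017, so r = 0.012206 = 1.2206%.

1.2206%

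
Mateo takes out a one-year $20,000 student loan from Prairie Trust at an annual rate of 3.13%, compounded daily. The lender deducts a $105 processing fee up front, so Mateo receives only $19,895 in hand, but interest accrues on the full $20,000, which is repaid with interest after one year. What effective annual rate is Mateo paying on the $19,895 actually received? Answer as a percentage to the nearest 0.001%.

3.724%

Amount owed after one year: 20,000 × (1 + 0.0313/365)^365 = 20,000 × 1.031794 = $20,635.87.
Effective rate on net proceeds: 20,635.87 / 19,895 − 1 = 0.037239 = 3.724%.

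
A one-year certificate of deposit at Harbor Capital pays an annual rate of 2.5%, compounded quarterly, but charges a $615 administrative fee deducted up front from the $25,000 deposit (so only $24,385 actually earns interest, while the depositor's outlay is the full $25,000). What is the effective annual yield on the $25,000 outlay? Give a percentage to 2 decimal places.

Value after one year: 24,385 × (1 + 0.025/4)^4 = 24,385 × 1.025235 = $25,000.36.
Effective yield on the $25,000 outlay: 25,000.36 / 25,000 − 1 = 0.000015 = 0.00%.

0.00%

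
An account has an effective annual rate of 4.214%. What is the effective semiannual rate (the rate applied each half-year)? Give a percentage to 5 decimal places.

2.08526%

The per-half-year rate i satisfies (1 + i)^2 = 1 + 0.04214.
i = 1.04214^(1/2) − 1 = 0.0208526 = 2.08526%.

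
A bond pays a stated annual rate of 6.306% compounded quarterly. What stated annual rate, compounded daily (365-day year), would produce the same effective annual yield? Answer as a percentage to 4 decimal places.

6.2573%

EAR = (1 + 0.06306/4)^4 − 1 = 0.064567.
Solve (1 + r/365)^365 = 1.064567: r/365 = 1.064567^(1/365) − 1 = 0.000171, so r = 0.062573 = 6.2573%.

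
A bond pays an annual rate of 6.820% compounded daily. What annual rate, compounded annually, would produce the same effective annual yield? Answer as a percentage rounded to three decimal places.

7.057%

EAR = (1 + 0.06820/365)^365 − 1 = 0.070573.
Compounded annually, the equivalent nominal rate is the EAR itself: 7.057%.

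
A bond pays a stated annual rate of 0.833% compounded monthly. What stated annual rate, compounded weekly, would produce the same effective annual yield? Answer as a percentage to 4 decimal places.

0.8328%

EAR = (1 + 0.00833/12)^12 − 1 = 0.008362.
Solve (1 + r/52)^52 = 1.008362: r/52 = 1.008362^(1/52) − 1 = 0.000160, so r = 0.008328 = 0.8328%.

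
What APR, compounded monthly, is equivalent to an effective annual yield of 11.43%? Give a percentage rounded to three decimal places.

10.872%

(1 + r/12)^12 − 1 = 0.1143, so 1 + r/12 = 1.1143^(1/12).
r/12 = 0.009060, so r = 0.108716 = 10.872%.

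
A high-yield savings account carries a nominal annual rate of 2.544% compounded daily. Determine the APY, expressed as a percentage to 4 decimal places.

2.5765%

EAR = (1 + 0.02544/365)^365 − 1.
= 1.025765 − 1 = 2.5765%.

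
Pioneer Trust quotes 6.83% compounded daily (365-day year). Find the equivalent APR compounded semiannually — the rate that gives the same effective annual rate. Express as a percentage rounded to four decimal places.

6.9473%

EAR = (1 + 0.0683/365)^365 − 1 = 0.070680.
Solve (1 + r/2)^2 = 1.070680: r/2 = 1.070680^(1/2) − 1 = 0.034737, so r = 0.069473 = 6.9473%.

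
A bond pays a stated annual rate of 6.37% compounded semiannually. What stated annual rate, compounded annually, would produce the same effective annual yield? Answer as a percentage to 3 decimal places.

EAR = (1 + 0.0637/2)^2 − 1 = 0.064714.
Compounded annually, the equivalent nominal rate is the EAR itself: 6.471%.

6.471%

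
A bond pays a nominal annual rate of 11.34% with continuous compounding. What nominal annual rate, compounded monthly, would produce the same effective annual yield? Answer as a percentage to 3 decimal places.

11.394%

EAR under continuous compounding: e^0.1134 − 1 = 0.120080.
Solve (1 + r/12)^12 = 1.120080: r/12 = 1.120080^(1/12) − 1 = 0.009495, so r = 0.113938 = 11.394%.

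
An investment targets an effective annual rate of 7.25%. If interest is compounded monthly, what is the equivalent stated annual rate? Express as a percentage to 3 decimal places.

7.020%

(1 + r/12)^12 − 1 = 0.0725, so 1 + r/12 = 1.0725^(1/12).
r/12 = 0.005850, so r = 0.070197 = 7.020%.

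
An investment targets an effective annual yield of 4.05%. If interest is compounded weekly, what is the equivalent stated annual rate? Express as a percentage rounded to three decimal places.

3.972%

(1 + r/52)^52 − 1 = 0.0405, so 1 + r/52 = 1.0405^(1/52).
r/52 = 0.000764, so r = 0.039717 = 3.972%.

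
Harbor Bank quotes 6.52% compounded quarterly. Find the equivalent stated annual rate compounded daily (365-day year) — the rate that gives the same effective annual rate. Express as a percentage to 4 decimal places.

6.4680%

EAR = (1 + 0.0652/4)^4 − 1 = 0.066812.
Solve (1 + r/365)^365 = 1.066812: r/365 = 1.066812^(1/365) − 1 = 0.000177, so r = 0.064680 = 6.4680%.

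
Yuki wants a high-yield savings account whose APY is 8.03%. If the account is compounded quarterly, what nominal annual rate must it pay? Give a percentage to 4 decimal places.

7.7989%

(1 + r/4)^4 − 1 = 0.0803, so 1 + r/4 = 1.0803^(1/4).
r/4 = 0.019497, so r = 0.077989 = 7.7989%.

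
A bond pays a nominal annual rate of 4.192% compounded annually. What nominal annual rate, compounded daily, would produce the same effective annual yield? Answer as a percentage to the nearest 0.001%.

Compounded annually, EAR = nominal = 0.041920.
Solve (1 + r/365)^365 = 1.041920: r/365 = 1.041920^(1/365) − 1 = 0.000113, so r = 0.041067 = 4.107%.

4.107%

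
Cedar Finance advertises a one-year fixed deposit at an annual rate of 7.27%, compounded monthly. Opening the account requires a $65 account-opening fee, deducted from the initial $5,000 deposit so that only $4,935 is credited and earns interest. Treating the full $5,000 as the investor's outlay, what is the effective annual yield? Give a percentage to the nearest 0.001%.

Value after one year: 4,935 × (1 + 0.0727/12)^12 = 4,935 × 1.075172 = $5,305.97.
Effective yield on the $5,000 outlay: 5,305.97 / 5,000 − 1 = 0.061195 = 6.119%.

6.119%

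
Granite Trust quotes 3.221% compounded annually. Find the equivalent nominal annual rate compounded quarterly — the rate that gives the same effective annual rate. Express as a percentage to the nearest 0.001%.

Compounded annually, EAR = nominal = 0.032210.
Solve (1 + r/4)^4 = 1.032210: r/4 = 1.032210^(1/4) − 1 = 0.007957, so r = 0.031828 = 3.183%.

3.183%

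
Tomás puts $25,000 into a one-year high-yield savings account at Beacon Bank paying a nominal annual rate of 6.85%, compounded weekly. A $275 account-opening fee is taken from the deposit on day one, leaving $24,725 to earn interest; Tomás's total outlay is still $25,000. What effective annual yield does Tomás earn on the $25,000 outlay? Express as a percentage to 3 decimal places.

5.907%

Value after one year: 24,725 × (1 + 0.0685/52)^52 = 24,725 × 1.070852 = $26,476.82.
Effective yield on the $25,000 outlay: 26,476.82 / 25,000 − 1 = 0.059073 = 5.907%.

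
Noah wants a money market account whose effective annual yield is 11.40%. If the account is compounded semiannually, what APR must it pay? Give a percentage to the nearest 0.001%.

11.092%

(1 + r/2)^2 − 1 = 0.1140, so 1 + r/2 = 1.1140^(1/2).
r/2 = 0.055462, so r = 0.110924 = 11.092%.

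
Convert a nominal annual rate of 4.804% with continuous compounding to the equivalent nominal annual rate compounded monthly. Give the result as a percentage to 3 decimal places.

EAR under continuous compounding: e^0.04804 − 1 = 0.049213.
Solve (1 + r/12)^12 = 1.049213: r/12 = 1.049213^(1/12) − 1 = 0.004011, so r = 0.048136 = 4.814%.

4.814%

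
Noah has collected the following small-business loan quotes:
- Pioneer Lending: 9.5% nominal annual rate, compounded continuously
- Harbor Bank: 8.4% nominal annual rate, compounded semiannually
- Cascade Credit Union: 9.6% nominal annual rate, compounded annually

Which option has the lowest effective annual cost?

Harbor Bank

Pioneer Lending: e^0.095 − 1 = 9.966%
Harbor Bank: (1 + 0.084/2)^2 − 1 = 8.576%
Cascade Credit Union: compounded annually, EAR = 9.600%
The lowest effective annual rate is Harbor Bank at 8.576%.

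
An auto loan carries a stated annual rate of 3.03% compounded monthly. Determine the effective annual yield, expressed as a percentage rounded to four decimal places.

3.0724%

EAR = (1 + 0.0303/12)^12 − 1.
= (1 + 0.002525)^12 − 1 = 1.030724 − 1 = 3.0724%.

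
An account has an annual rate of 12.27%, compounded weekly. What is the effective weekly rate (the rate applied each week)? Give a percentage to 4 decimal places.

0.2360%

With a nominal annual rate compounded weekly, the periodic rate is the nominal rate divided by 52.
i = 0.1227 / 52 = 0.0023596 = 0.2360%.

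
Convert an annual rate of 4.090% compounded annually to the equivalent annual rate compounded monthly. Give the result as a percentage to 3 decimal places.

Compounded annually, EAR = nominal = 0.040900.
Solve (1 + r/12)^12 = 1.040900: r/12 = 1.040900^(1/12) − 1 = 0.003346, so r = 0.040153 = 4.015%.

4.015%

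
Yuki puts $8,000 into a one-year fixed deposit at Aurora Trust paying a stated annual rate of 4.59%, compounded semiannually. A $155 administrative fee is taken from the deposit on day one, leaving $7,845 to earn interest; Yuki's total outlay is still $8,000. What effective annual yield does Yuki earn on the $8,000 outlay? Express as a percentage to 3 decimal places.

Value after one year: 7,845 × (1 + 0.0459/2)^2 = 7,845 × 1.046427 = $8,209.22.
Effective yield on the $8,000 outlay: 8,209.22 / 8,000 − 1 = 0.026152 = 2.615%.

2.615%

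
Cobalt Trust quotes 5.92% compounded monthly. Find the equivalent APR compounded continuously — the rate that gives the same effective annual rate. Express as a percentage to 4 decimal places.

5.9054%

EAR = (1 + 0.0592/12)^12 − 1 = 0.060833.
Equivalent continuous rate: r = ln(1 + 0.060833) = 0.059054 = 5.9054%.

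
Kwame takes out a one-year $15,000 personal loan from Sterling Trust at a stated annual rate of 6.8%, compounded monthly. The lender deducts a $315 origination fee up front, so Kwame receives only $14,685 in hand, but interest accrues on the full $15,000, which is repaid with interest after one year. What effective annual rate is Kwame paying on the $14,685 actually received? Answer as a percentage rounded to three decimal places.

9.312%

Amount owed after one year: 15,000 × (1 + 0.068/12)^12 = 15,000 × 1.070160 = $16,052.40.
Effective rate on net proceeds: 16,052.40 / 14,685 − 1 = 0.093115 = 9.312%.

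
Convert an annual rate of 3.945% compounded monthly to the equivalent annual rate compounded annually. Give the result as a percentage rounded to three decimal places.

EAR = (1 + 0.03945/12)^12 − 1 = 0.040171.
Compounded annually, the equivalent nominal rate is the EAR itself: 4.017%.

4.017%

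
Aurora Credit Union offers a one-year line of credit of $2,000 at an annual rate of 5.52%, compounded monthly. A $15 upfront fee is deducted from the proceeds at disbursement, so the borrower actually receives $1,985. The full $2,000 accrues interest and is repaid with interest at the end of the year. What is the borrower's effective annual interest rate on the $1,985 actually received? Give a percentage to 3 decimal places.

Amount owed after one year: 2,000 × (1 + 0.0552/12)^12 = 2,000 × 1.056618 = $2,113.24.
Effective rate on net proceeds: 2,113.24 / 1,985 − 1 = 0.064603 = 6.460%.

6.460%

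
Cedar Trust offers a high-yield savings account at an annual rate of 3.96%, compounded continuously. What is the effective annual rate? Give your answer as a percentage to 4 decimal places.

4.0395%

With continuous compounding, EAR = e^0.0396 − 1.
e^0.0396 = 1.040395, so EAR = 0.040395 = 4.0395%.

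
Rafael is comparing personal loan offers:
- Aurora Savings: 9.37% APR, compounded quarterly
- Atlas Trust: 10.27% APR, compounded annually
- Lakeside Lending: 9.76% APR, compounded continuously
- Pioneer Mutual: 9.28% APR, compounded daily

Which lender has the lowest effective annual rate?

Aurora Savings: (1 + 0.0937/4)^4 − 1 = 9.704%
Atlas Trust: compounded annually, EAR = 10.270%
Lakeside Lending: e^0.0976 − 1 = 10.252%
Pioneer Mutual: (1 + 0.0928/365)^365 − 1 = 9.723%
The lowest effective annual rate is Aurora Savings at 9.704%.

Aurora Savings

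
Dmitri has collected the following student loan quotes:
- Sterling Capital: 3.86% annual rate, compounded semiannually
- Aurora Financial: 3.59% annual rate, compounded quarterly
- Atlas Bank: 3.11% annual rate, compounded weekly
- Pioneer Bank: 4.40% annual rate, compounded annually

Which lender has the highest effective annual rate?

Pioneer Bank

Sterling Capital: (1 + 0.0386/2)^2 − 1 = 3.897%
Aurora Financial: (1 + 0.0359/4)^4 − 1 = 3.639%
Atlas Bank: (1 + 0.0311/52)^52 − 1 = 3.158%
Pioneer Bank: compounded annually, EAR = 4.400%
The highest effective annual rate is Pioneer Bank at 4.400%.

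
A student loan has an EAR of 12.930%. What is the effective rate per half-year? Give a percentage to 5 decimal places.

6.26853%

The per-half-year rate i satisfies (1 + i)^2 = 1 + 0.12930.
i = 1.12930^(1/2) − 1 = 0.0626853 = 6.26853%.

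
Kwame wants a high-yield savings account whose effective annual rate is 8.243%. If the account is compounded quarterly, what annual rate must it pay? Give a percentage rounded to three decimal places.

(1 + r/4)^4 − 1 = 0.08243, so 1 + r/4 = 1.08243^(1/4).
r/4 = 0.019999, so r = 0.079998 = 8.000%.

8.000%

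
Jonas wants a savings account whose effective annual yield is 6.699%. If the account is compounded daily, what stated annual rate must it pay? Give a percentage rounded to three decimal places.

(1 + r/365)^365 − 1 = 0.06699, so 1 + r/365 = 1.06699^(1/365).
r/365 = 0.000178, so r = 0.064847 = 6.485%.

6.485%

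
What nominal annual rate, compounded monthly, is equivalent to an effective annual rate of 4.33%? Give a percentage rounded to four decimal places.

4.2464%

(1 + r/12)^12 − 1 = 0.0433, so 1 + r/12 = 1.0433^(1/12).
r/12 = 0.003539, so r = 0.042464 = 4.2464%.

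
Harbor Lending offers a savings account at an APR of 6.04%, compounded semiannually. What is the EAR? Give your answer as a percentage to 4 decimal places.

EAR = (1 + 0.0604/2)^2 − 1.
= (1 + 0.030200)^2 − 1 = 1.061312 − 1 = 6.1312%.

6.1312%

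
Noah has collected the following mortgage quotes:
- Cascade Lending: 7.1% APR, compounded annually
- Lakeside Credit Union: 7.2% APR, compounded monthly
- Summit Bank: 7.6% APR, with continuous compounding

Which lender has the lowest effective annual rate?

Cascade Lending

Cascade Lending: compounded annually, EAR = 7.100%
Lakeside Credit Union: (1 + 0.072/12)^12 − 1 = 7.442%
Summit Bank: e^0.076 − 1 = 7.896%
The lowest effective annual rate is Cascade Lending at 7.100%.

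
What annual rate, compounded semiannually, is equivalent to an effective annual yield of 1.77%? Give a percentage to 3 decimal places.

1.762%

(1 + r/2)^2 − 1 = 0.0177, so 1 + r/2 = 1.0177^(1/2).
r/2 = 0.008811, so r = 0.017622 = 1.762%.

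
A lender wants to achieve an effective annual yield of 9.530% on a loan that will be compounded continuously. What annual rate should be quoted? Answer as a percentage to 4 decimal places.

9.1028%

Continuous: nominal r satisfies e^r − 1 = 0.09530.
r = ln(1 + 0.09530) = ln(1.09530) = 0.091028 = 9.1028%.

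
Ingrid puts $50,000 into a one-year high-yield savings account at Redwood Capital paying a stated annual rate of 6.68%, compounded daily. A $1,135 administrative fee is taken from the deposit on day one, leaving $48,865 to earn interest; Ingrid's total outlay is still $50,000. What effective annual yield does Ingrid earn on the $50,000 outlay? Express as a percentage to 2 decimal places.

4.48%

Value after one year: 48,865 × (1 + 0.0668/365)^365 = 48,865 × 1.069075 = $52,240.36.
Effective yield on the $50,000 outlay: 52,240.36 / 50,000 − 1 = 0.044807 = 4.48%.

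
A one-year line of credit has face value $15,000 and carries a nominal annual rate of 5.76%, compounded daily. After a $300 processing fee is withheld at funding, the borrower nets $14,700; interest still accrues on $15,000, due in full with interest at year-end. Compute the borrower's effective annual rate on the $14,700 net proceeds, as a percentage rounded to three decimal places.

8.090%

Amount owed after one year: 15,000 × (1 + 0.0576/365)^365 = 15,000 × 1.059286 = $15,889.30.
Effective rate on net proceeds: 15,889.30 / 14,700 − 1 = 0.080904 = 8.090%.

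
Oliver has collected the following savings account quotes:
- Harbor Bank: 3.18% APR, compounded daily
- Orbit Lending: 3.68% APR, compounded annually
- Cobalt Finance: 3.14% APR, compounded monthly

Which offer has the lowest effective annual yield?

Harbor Bank: (1 + 0.0318/365)^365 − 1 = 3.231%
Orbit Lending: compounded annually, EAR = 3.680%
Cobalt Finance: (1 + 0.0314/12)^12 − 1 = 3.186%
The lowest effective annual rate is Cobalt Finance at 3.186%.

Cobalt Finance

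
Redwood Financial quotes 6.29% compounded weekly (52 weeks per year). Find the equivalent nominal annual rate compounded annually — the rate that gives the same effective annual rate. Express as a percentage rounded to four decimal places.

EAR = (1 + 0.0629/52)^52 − 1 = 0.064880.
Compounded annually, the equivalent nominal rate is the EAR itself: 6.4880%.

6.4880%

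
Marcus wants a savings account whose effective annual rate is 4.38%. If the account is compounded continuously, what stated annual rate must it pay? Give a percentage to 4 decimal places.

4.2868%

Continuous: nominal r satisfies e^r − 1 = 0.0438.
r = ln(1 + 0.0438) = ln(1.0438) = 0.042868 = 4.2868%.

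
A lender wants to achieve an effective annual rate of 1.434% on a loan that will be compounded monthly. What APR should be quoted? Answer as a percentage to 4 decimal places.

(1 + r/12)^12 − 1 = 0.01434, so 1 + r/12 = 1.01434^(1/12).
r/12 = 0.001187, so r = 0.014247 = 1.4247%.

1.4247%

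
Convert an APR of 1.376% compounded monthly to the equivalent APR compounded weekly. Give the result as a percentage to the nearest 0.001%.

1.375%

EAR = (1 + 0.01376/12)^12 − 1 = 0.013847.
Solve (1 + r/52)^52 = 1.013847: r/52 = 1.013847^(1/52) − 1 = 0.000264, so r = 0.013754 = 1.375%.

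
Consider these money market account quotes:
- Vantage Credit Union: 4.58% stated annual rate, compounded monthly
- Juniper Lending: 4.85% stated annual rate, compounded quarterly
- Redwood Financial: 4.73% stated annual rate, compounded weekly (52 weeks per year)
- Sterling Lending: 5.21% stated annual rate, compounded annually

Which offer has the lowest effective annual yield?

Vantage Credit Union

Vantage Credit Union: (1 + 0.0458/12)^12 − 1 = 4.677%
Juniper Lending: (1 + 0.0485/4)^4 − 1 = 4.939%
Redwood Financial: (1 + 0.0473/52)^52 − 1 = 4.841%
Sterling Lending: compounded annually, EAR = 5.210%
The lowest effective annual rate is Vantage Credit Union at 4.677%.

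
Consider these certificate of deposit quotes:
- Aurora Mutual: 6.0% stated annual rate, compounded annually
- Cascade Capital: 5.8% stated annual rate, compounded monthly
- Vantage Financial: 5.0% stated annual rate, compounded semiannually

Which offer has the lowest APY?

Vantage Financial

Aurora Mutual: compounded annually, EAR = 6.000%
Cascade Capital: (1 + 0.058/12)^12 − 1 = 5.957%
Vantage Financial: (1 + 0.050/2)^2 − 1 = 5.062%
The lowest effective annual rate is Vantage Financial at 5.062%.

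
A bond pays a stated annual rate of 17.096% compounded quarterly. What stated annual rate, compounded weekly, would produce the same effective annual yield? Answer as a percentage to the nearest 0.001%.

EAR = (1 + 0.17096/4)^4 − 1 = 0.182236.
Solve (1 + r/52)^52 = 1.182236: r/52 = 1.182236^(1/52) − 1 = 0.003225, so r = 0.167677 = 16.768%.

16.768%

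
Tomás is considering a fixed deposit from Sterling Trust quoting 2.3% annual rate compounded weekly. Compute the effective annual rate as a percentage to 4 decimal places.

2.3261%

EAR = (1 + 0.023/52)^52 − 1.
= 1.023261 − 1 = 2.3261%.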